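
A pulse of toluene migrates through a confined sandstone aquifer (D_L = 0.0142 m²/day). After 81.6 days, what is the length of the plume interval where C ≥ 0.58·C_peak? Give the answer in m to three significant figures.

The plume is Gaussian with σ = √(2Dt) = √(2 × 0.0142 × 81.6) = 1.522 m.
C/C_peak = exp(−Δx²/(2σ²)) = 0.58 ⇒ Δx = σ·√(−2 ln 0.58) = 1.522 × 1.044 = 1.589 m.
Width = 2Δx = 3.18 m.

3.18 m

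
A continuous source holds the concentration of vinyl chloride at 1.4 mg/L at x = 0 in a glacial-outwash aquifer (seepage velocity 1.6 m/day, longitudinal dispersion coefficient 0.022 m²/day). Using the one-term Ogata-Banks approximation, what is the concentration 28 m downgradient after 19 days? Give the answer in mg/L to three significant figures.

For a continuous step input, C/C₀ ≈ ½·erfc((x−vt)/(2√(Dt))).
vt = 1.6 × 19 = 30.4 m and 2√(Dt) = 2√(0.022 × 19) = 1.293 m.
Argument (x−vt)/(2√(Dt)) = (28 − 30.4)/1.293 = -1.856; ½·erfc(-1.856) = 0.9957.
C = 1.4 × 0.9957 = 1.39 mg/L.

1.39 mg/L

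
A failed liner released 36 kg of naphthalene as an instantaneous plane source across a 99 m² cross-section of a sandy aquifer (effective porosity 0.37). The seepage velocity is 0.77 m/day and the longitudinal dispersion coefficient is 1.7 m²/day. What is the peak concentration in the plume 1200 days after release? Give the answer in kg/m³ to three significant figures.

0.00614 kg/m³

The peak of an instantaneous 1D plume sits at x = vt; there the Gaussian factor is 1 and C_max = M/(n_e·A·√(4πDt)), where n_e·A is the pore area the mass is dissolved in.
√(4πDt) = √(4π × 1.7 × 1200) = 160.1 m, so C_max = 36/(0.37 × 99 × 160.1) = 0.00614 kg/m³.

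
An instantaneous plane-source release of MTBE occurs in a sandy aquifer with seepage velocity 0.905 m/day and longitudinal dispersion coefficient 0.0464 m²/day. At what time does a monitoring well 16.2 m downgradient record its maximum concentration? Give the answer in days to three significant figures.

For the 1D instantaneous-source solution, setting ∂C/∂t = 0 at fixed x gives v²t² + 2Dt − x² = 0, so t = (√(D² + v²x²) − D)/v².
√(D² + v²x²) = √(0.0464² + 0.905² × 16.2²) = 14.66; v² = 0.819025.
t = (14.66 − 0.0464)/0.819025 = 17.8 days (vs. the pure-advection estimate x/v = 17.9 d).

17.8 days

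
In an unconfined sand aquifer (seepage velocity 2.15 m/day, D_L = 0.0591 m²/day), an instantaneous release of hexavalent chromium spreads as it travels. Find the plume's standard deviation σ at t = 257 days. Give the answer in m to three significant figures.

Dispersive spreading gives a Gaussian with σ² = 2Dt; advection only shifts the center.
σ = √(2 × 0.0591 × 257) = 5.51 m.

5.51 m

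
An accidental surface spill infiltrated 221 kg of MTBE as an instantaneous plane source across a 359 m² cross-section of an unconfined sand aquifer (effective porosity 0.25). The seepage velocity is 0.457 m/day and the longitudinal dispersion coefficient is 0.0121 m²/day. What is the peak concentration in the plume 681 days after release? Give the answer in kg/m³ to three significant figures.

0.242 kg/m³

The peak of an instantaneous 1D plume sits at x = vt; there the Gaussian factor is 1 and C_max = M/(n_e·A·√(4πDt)), where n_e·A is the pore area the mass is dissolved in.
√(4πDt) = √(4π × 0.0121 × 681) = 10.18 m, so C_max = 221/(0.25 × 359 × 10.18) = 0.242 kg/m³.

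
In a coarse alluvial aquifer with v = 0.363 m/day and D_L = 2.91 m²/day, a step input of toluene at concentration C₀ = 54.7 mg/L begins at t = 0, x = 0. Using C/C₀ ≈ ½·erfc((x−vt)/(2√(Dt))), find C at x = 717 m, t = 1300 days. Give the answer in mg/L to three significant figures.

0.132 mg/L

For a continuous step input, C/C₀ ≈ ½·erfc((x−vt)/(2√(Dt))).
vt = 0.363 × 1300 = 471.9 m and 2√(Dt) = 2√(2.91 × 1300) = 123.0 m.
Argument (x−vt)/(2√(Dt)) = (717 − 471.9)/123.0 = 1.993; ½·erfc(1.993) = 0.002412.
C = 54.7 × 0.002412 = 0.132 mg/L.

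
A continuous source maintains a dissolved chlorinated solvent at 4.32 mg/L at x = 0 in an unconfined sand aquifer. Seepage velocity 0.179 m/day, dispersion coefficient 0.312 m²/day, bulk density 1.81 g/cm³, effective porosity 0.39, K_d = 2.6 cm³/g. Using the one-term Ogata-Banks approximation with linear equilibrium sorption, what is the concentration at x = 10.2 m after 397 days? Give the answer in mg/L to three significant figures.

Retardation factor R = 1 + ρ_b·K_d/n = 1 + 1.81 × 2.6/0.39 = 13.07.
Sorption retards both mechanisms: v_R = v/R = 0.01370 m/day, D_R = D/R = 0.02387 m²/day.
v_R·t = 0.01370 × 397 = 5.4389 m; 2√(D_R t) = 6.157 m; argument = (10.2 − 5.4389)/6.157 = 0.7733.
C = C₀ × ½·erfc(0.7733) = 4.32 × 0.1371 = 0.592 mg/L.

0.592 mg/L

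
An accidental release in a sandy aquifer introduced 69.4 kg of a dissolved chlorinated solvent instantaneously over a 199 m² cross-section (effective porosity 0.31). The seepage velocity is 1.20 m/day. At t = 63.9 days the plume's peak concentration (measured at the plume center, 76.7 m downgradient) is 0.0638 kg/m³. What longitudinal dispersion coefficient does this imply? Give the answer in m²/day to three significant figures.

0.387 m²/day

At the plume center C_max = M/(n_e·A·√(4πDt)), so D = M²/(4πt·(n_e·A·C_max)²).
n_e·A·C_max = 0.31 × 199 × 0.0638 = 3.936 kg/m.
D = 69.4²/(4π × 63.9 × 3.936²) = 0.387 m²/day.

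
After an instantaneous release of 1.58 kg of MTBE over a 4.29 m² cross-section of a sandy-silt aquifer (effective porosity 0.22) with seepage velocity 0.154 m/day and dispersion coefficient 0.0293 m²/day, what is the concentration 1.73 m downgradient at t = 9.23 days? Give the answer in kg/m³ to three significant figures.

For an instantaneous plane source, C(x,t) = M/(n_e·A·√(4πDt)) · exp(−(x−vt)²/(4Dt)), with n_e·A the pore (flow) area.
Plume center vt = 0.154 × 9.23 = 1.42142 m, so the well at 1.73 m is 0.30858 m downgradient of the peak.
√(4πDt) = 1.843 m, giving peak height M/(n_e·A·√(4πDt)) = 1.58/(0.22 × 4.29 × 1.843) = 0.9083 kg/m³.
(x−vt)²/(4Dt) = (0.30858)²/(4 × 0.0293 × 9.23) = 0.08803; exp(−0.08803) = 0.9157.
C = 0.9083 × 0.9157 = 0.832 kg/m³.

0.832 kg/m³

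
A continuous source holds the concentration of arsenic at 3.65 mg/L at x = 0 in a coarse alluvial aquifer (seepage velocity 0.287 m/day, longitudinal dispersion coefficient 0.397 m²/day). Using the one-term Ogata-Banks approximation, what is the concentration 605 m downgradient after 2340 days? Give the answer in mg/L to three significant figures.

For a continuous step input, C/C₀ ≈ ½·erfc((x−vt)/(2√(Dt))).
vt = 0.287 × 2340 = 671.58 m and 2√(Dt) = 2√(0.397 × 2340) = 60.96 m.
Argument (x−vt)/(2√(Dt)) = (605 − 671.58)/60.96 = -1.092; ½·erfc(-1.092) = 0.9387.
C = 3.65 × 0.9387 = 3.43 mg/L.

3.43 mg/L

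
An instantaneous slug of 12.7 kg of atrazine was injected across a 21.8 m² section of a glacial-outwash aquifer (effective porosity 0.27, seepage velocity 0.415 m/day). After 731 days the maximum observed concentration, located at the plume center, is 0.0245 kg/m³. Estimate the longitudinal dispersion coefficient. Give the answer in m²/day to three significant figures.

At the plume center C_max = M/(n_e·A·√(4πDt)), so D = M²/(4πt·(n_e·A·C_max)²).
n_e·A·C_max = 0.27 × 21.8 × 0.0245 = 0.1442 kg/m.
D = 12.7²/(4π × 731 × 0.1442²) = 0.844 m²/day.

0.844 m²/day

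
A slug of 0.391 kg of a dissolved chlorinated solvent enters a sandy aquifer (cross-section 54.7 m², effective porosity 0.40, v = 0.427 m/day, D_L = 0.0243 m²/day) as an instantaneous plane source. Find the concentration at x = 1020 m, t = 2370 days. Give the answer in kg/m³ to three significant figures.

0.000503 kg/m³

For an instantaneous plane source, C(x,t) = M/(n_e·A·√(4πDt)) · exp(−(x−vt)²/(4Dt)), with n_e·A the pore (flow) area.
Plume center vt = 0.427 × 2370 = 1011.99 m, so the well at 1020 m is 8.01 m downgradient of the peak.
√(4πDt) = 26.90 m, giving peak height M/(n_e·A·√(4πDt)) = 0.391/(0.40 × 54.7 × 26.90) = 0.0006643 kg/m³.
(x−vt)²/(4Dt) = (8.01)²/(4 × 0.0243 × 2370) = 0.2785; exp(−0.2785) = 0.7569.
C = 0.0006643 × 0.7569 = 0.000503 kg/m³.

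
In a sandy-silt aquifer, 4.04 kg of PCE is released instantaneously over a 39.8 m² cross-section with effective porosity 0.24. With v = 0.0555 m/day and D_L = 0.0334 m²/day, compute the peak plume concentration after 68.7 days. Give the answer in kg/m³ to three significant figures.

The peak of an instantaneous 1D plume sits at x = vt; there the Gaussian factor is 1 and C_max = M/(n_e·A·√(4πDt)), where n_e·A is the pore area the mass is dissolved in.
√(4πDt) = √(4π × 0.0334 × 68.7) = 5.370 m, so C_max = 4.04/(0.24 × 39.8 × 5.370) = 0.0788 kg/m³.

0.0788 kg/m³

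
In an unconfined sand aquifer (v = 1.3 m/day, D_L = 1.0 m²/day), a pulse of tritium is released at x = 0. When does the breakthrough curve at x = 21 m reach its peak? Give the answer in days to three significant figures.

For the 1D instantaneous-source solution, setting ∂C/∂t = 0 at fixed x gives v²t² + 2Dt − x² = 0, so t = (√(D² + v²x²) − D)/v².
√(D² + v²x²) = √(1.0² + 1.3² × 21²) = 27.32; v² = 1.69.
t = (27.32 − 1.0)/1.69 = 15.6 days (vs. the pure-advection estimate x/v = 16.2 d).

15.6 days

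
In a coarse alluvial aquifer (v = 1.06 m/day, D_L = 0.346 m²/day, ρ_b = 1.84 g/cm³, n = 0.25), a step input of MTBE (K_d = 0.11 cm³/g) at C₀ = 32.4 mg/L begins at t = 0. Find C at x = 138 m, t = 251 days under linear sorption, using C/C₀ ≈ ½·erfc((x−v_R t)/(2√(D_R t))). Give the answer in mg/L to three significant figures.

26.6 mg/L

Retardation factor R = 1 + ρ_b·K_d/n = 1 + 1.84 × 0.11/0.25 = 1.810.
Sorption retards both mechanisms: v_R = v/R = 0.5856 m/day, D_R = D/R = 0.1912 m²/day.
v_R·t = 0.5856 × 251 = 146.9856 m; 2√(D_R t) = 13.86 m; argument = (138 − 146.9856)/13.86 = -0.6483.
C = C₀ × ½·erfc(-0.6483) = 32.4 × 0.8204 = 26.6 mg/L.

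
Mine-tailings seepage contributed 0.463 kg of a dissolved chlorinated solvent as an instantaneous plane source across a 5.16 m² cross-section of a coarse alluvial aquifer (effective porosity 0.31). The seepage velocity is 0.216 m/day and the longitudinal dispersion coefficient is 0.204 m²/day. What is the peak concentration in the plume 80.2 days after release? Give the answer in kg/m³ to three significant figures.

The peak of an instantaneous 1D plume sits at x = vt; there the Gaussian factor is 1 and C_max = M/(n_e·A·√(4πDt)), where n_e·A is the pore area the mass is dissolved in.
√(4πDt) = √(4π × 0.204 × 80.2) = 14.34 m, so C_max = 0.463/(0.31 × 5.16 × 14.34) = 0.0202 kg/m³.

0.0202 kg/m³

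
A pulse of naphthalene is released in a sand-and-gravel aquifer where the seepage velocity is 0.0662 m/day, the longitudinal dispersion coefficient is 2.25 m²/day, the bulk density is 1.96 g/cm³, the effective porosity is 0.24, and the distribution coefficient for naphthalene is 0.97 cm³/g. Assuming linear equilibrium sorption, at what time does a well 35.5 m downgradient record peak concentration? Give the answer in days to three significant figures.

Retardation factor R = 1 + ρ_b·K_d/n = 1 + 1.96 × 0.97/0.24 = 8.922.
Sorption retards both mechanisms: v_R = v/R = 0.007420 m/day, D_R = D/R = 0.2522 m²/day.
Peak time from v_R²t² + 2D_R t − x² = 0: t = (√(D_R² + v_R²x²) − D_R)/v_R².
√(D_R² + v_R²x²) = √(0.2522² + 0.007420² × 35.5²) = 0.3647; v_R² = 5.506e-05.
t = (0.3647 − 0.2522)/5.506e-05 = 2040 days.

2040 days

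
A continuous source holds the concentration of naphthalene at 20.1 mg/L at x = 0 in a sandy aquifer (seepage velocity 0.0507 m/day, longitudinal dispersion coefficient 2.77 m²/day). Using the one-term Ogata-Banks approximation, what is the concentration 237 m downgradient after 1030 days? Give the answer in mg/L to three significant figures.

0.145 mg/L

For a continuous step input, C/C₀ ≈ ½·erfc((x−vt)/(2√(Dt))).
vt = 0.0507 × 1030 = 52.221 m and 2√(Dt) = 2√(2.77 × 1030) = 106.8 m.
Argument (x−vt)/(2√(Dt)) = (237 − 52.221)/106.8 = 1.730; ½·erfc(1.730) = 0.007211.
C = 20.1 × 0.007211 = 0.145 mg/L.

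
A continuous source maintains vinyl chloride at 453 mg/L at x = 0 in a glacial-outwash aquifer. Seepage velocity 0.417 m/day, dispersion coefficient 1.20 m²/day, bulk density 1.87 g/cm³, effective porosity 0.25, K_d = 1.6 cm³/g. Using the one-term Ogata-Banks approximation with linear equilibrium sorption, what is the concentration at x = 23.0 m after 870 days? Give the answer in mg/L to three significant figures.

296 mg/L

Retardation factor R = 1 + ρ_b·K_d/n = 1 + 1.87 × 1.6/0.25 = 12.97.
Sorption retards both mechanisms: v_R = v/R = 0.03215 m/day, D_R = D/R = 0.09252 m²/day.
v_R·t = 0.03215 × 870 = 27.9705 m; 2√(D_R t) = 17.94 m; argument = (23.0 − 27.9705)/17.94 = -0.2771.
C = C₀ × ½·erfc(-0.2771) = 453 × 0.6524 = 296 mg/L.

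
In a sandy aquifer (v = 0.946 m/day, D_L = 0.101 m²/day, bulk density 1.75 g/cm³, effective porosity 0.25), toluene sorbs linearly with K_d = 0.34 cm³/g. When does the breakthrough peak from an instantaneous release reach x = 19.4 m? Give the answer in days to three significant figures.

68.9 days

Retardation factor R = 1 + ρ_b·K_d/n = 1 + 1.75 × 0.34/0.25 = 3.380.
Sorption retards both mechanisms: v_R = v/R = 0.2799 m/day, D_R = D/R = 0.02988 m²/day.
Peak time from v_R²t² + 2D_R t − x² = 0: t = (√(D_R² + v_R²x²) − D_R)/v_R².
√(D_R² + v_R²x²) = √(0.02988² + 0.2799² × 19.4²) = 5.430; v_R² = 0.07834.
t = (5.430 − 0.02988)/0.07834 = 68.9 days.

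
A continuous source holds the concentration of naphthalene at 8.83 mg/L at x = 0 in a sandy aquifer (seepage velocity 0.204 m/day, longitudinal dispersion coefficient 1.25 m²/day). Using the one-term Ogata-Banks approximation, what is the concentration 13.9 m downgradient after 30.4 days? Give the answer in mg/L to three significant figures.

For a continuous step input, C/C₀ ≈ ½·erfc((x−vt)/(2√(Dt))).
vt = 0.204 × 30.4 = 6.2016 m and 2√(Dt) = 2√(1.25 × 30.4) = 12.33 m.
Argument (x−vt)/(2√(Dt)) = (13.9 − 6.2016)/12.33 = 0.6244; ½·erfc(0.6244) = 0.1886.
C = 8.83 × 0.1886 = 1.67 mg/L.

1.67 mg/L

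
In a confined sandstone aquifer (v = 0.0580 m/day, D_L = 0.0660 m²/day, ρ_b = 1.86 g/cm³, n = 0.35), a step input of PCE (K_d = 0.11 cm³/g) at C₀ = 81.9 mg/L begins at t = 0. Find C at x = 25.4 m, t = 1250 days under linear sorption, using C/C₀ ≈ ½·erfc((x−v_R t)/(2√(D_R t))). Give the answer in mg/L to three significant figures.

80.0 mg/L

Retardation factor R = 1 + ρ_b·K_d/n = 1 + 1.86 × 0.11/0.35 = 1.585.
Sorption retards both mechanisms: v_R = v/R = 0.03659 m/day, D_R = D/R = 0.04164 m²/day.
v_R·t = 0.03659 × 1250 = 45.7375 m; 2√(D_R t) = 14.43 m; argument = (25.4 − 45.7375)/14.43 = -1.409.
C = C₀ × ½·erfc(-1.409) = 81.9 × 0.9768 = 80.0 mg/L.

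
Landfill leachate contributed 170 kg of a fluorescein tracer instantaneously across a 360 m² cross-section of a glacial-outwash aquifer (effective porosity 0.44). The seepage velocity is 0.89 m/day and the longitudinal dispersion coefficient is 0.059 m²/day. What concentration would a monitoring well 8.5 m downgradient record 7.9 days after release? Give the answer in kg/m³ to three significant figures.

0.139 kg/m³

For an instantaneous plane source, C(x,t) = M/(n_e·A·√(4πDt)) · exp(−(x−vt)²/(4Dt)), with n_e·A the pore (flow) area.
Plume center vt = 0.89 × 7.9 = 7.031 m, so the well at 8.5 m is 1.469 m downgradient of the peak.
√(4πDt) = 2.420 m, giving peak height M/(n_e·A·√(4πDt)) = 170/(0.44 × 360 × 2.420) = 0.4435 kg/m³.
(x−vt)²/(4Dt) = (1.469)²/(4 × 0.059 × 7.9) = 1.157; exp(−1.157) = 0.3144.
C = 0.4435 × 0.3144 = 0.139 kg/m³.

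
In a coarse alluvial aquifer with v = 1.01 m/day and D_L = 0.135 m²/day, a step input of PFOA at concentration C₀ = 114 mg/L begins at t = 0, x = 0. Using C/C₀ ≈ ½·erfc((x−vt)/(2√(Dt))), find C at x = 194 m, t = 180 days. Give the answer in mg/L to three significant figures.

For a continuous step input, C/C₀ ≈ ½·erfc((x−vt)/(2√(Dt))).
vt = 1.01 × 180 = 181.8 m and 2√(Dt) = 2√(0.135 × 180) = 9.859 m.
Argument (x−vt)/(2√(Dt)) = (194 − 181.8)/9.859 = 1.237; ½·erfc(1.237) = 0.04011.
C = 114 × 0.04011 = 4.57 mg/L.

4.57 mg/L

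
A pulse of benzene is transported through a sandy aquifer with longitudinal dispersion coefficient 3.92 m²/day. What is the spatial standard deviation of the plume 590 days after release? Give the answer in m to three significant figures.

Dispersive spreading gives a Gaussian with σ² = 2Dt; advection only shifts the center.
σ = √(2 × 3.92 × 590) = 68.0 m.

68.0 m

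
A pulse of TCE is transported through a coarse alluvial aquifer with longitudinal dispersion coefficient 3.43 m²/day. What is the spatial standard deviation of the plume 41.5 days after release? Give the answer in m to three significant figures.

Dispersive spreading gives a Gaussian with σ² = 2Dt; advection only shifts the center.
σ = √(2 × 3.43 × 41.5) = 16.9 m.

16.9 m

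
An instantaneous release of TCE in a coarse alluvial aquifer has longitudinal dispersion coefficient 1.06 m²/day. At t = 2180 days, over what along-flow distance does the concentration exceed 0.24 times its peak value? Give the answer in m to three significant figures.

The plume is Gaussian with σ = √(2Dt) = √(2 × 1.06 × 2180) = 67.98 m.
C/C_peak = exp(−Δx²/(2σ²)) = 0.24 ⇒ Δx = σ·√(−2 ln 0.24) = 67.98 × 1.689 = 114.8 m.
Width = 2Δx = 230 m.

230 m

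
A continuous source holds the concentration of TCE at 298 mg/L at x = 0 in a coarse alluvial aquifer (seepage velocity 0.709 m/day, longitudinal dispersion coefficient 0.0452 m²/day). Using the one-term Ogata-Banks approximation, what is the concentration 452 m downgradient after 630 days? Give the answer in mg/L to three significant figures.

71.5 mg/L

For a continuous step input, C/C₀ ≈ ½·erfc((x−vt)/(2√(Dt))).
vt = 0.709 × 630 = 446.67 m and 2√(Dt) = 2√(0.0452 × 630) = 10.67 m.
Argument (x−vt)/(2√(Dt)) = (452 − 446.67)/10.67 = 0.4995; ½·erfc(0.4995) = 0.2400.
C = 298 × 0.2400 = 71.5 mg/L.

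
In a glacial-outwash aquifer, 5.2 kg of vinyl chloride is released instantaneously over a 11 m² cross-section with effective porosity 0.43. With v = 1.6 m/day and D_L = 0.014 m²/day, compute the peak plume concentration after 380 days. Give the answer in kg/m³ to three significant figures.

The peak of an instantaneous 1D plume sits at x = vt; there the Gaussian factor is 1 and C_max = M/(n_e·A·√(4πDt)), where n_e·A is the pore area the mass is dissolved in.
√(4πDt) = √(4π × 0.014 × 380) = 8.176 m, so C_max = 5.2/(0.43 × 11 × 8.176) = 0.134 kg/m³.

0.134 kg/m³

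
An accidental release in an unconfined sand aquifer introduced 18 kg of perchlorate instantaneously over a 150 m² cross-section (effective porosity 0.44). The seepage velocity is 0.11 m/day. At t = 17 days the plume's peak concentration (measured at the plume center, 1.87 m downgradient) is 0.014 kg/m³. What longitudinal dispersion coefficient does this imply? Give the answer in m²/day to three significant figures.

At the plume center C_max = M/(n_e·A·√(4πDt)), so D = M²/(4πt·(n_e·A·C_max)²).
n_e·A·C_max = 0.44 × 150 × 0.014 = 0.9240 kg/m.
D = 18²/(4π × 17 × 0.9240²) = 1.78 m²/day.

1.78 m²/day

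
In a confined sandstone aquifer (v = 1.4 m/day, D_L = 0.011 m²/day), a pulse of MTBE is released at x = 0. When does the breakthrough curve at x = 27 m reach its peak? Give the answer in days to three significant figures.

For the 1D instantaneous-source solution, setting ∂C/∂t = 0 at fixed x gives v²t² + 2Dt − x² = 0, so t = (√(D² + v²x²) − D)/v².
√(D² + v²x²) = √(0.011² + 1.4² × 27²) = 37.80; v² = 1.96.
t = (37.80 − 0.011)/1.96 = 19.3 days (vs. the pure-advection estimate x/v = 19.3 d).

19.3 days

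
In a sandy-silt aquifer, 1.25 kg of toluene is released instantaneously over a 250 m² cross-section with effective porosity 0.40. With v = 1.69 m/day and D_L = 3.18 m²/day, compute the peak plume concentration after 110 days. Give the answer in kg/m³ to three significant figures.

0.000189 kg/m³

The peak of an instantaneous 1D plume sits at x = vt; there the Gaussian factor is 1 and C_max = M/(n_e·A·√(4πDt)), where n_e·A is the pore area the mass is dissolved in.
√(4πDt) = √(4π × 3.18 × 110) = 66.30 m, so C_max = 1.25/(0.40 × 250 × 66.30) = 0.000189 kg/m³.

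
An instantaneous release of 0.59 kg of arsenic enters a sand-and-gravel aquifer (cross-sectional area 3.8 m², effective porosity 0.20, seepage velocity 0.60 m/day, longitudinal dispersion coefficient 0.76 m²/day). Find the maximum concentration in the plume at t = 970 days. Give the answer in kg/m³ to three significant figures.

The peak of an instantaneous 1D plume sits at x = vt; there the Gaussian factor is 1 and C_max = M/(n_e·A·√(4πDt)), where n_e·A is the pore area the mass is dissolved in.
√(4πDt) = √(4π × 0.76 × 970) = 96.25 m, so C_max = 0.59/(0.20 × 3.8 × 96.25) = 0.00807 kg/m³.

0.00807 kg/m³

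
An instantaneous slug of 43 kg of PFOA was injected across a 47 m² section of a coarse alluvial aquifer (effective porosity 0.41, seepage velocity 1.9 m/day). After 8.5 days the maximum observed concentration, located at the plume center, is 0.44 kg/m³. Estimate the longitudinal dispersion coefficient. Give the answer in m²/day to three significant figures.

0.241 m²/day

At the plume center C_max = M/(n_e·A·√(4πDt)), so D = M²/(4πt·(n_e·A·C_max)²).
n_e·A·C_max = 0.41 × 47 × 0.44 = 8.479 kg/m.
D = 43²/(4π × 8.5 × 8.479²) = 0.241 m²/day.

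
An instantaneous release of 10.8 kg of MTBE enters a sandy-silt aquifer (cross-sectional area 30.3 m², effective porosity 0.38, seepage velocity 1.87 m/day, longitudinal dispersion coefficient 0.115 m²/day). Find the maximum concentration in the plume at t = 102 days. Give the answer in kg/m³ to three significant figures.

0.0773 kg/m³

The peak of an instantaneous 1D plume sits at x = vt; there the Gaussian factor is 1 and C_max = M/(n_e·A·√(4πDt)), where n_e·A is the pore area the mass is dissolved in.
√(4πDt) = √(4π × 0.115 × 102) = 12.14 m, so C_max = 10.8/(0.38 × 30.3 × 12.14) = 0.0773 kg/m³.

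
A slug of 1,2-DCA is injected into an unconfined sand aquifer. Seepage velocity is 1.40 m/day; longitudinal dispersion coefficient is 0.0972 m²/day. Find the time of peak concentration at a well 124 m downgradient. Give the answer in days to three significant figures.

For the 1D instantaneous-source solution, setting ∂C/∂t = 0 at fixed x gives v²t² + 2Dt − x² = 0, so t = (√(D² + v²x²) − D)/v².
√(D² + v²x²) = √(0.0972² + 1.40² × 124²) = 173.6; v² = 1.96.
t = (173.6 − 0.0972)/1.96 = 88.5 days (vs. the pure-advection estimate x/v = 88.6 d).

88.5 days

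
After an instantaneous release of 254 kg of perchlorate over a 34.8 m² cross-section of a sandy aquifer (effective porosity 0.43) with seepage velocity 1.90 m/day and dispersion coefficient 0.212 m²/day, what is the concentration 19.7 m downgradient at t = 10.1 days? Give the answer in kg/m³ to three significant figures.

For an instantaneous plane source, C(x,t) = M/(n_e·A·√(4πDt)) · exp(−(x−vt)²/(4Dt)), with n_e·A the pore (flow) area.
Plume center vt = 1.90 × 10.1 = 19.19 m, so the well at 19.7 m is 0.51 m downgradient of the peak.
√(4πDt) = 5.187 m, giving peak height M/(n_e·A·√(4πDt)) = 254/(0.43 × 34.8 × 5.187) = 3.272 kg/m³.
(x−vt)²/(4Dt) = (0.51)²/(4 × 0.212 × 10.1) = 0.03037; exp(−0.03037) = 0.9701.
C = 3.272 × 0.9701 = 3.17 kg/m³.

3.17 kg/m³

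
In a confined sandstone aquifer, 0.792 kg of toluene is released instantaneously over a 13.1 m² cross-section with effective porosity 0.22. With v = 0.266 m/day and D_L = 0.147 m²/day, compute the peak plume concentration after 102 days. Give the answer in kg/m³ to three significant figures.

0.0200 kg/m³

The peak of an instantaneous 1D plume sits at x = vt; there the Gaussian factor is 1 and C_max = M/(n_e·A·√(4πDt)), where n_e·A is the pore area the mass is dissolved in.
√(4πDt) = √(4π × 0.147 × 102) = 13.73 m, so C_max = 0.792/(0.22 × 13.1 × 13.73) = 0.0200 kg/m³.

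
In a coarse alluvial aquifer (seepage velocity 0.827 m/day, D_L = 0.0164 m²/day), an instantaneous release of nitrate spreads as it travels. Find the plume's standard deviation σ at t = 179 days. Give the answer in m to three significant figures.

Dispersive spreading gives a Gaussian with σ² = 2Dt; advection only shifts the center.
σ = √(2 × 0.0164 × 179) = 2.42 m.

2.42 m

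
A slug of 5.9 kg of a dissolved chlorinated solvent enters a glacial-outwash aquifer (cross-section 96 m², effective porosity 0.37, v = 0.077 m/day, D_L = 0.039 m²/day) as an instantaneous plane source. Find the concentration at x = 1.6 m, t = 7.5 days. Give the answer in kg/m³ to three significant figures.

For an instantaneous plane source, C(x,t) = M/(n_e·A·√(4πDt)) · exp(−(x−vt)²/(4Dt)), with n_e·A the pore (flow) area.
Plume center vt = 0.077 × 7.5 = 0.5775 m, so the well at 1.6 m is 1.0225 m downgradient of the peak.
√(4πDt) = 1.917 m, giving peak height M/(n_e·A·√(4πDt)) = 5.9/(0.37 × 96 × 1.917) = 0.08665 kg/m³.
(x−vt)²/(4Dt) = (1.0225)²/(4 × 0.039 × 7.5) = 0.8936; exp(−0.8936) = 0.4092.
C = 0.08665 × 0.4092 = 0.0355 kg/m³.

0.0355 kg/m³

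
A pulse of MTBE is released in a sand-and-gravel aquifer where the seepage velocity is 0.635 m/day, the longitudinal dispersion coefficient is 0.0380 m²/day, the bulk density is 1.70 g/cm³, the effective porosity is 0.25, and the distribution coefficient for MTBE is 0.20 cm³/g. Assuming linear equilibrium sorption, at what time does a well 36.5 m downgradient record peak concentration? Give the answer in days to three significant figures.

Retardation factor R = 1 + ρ_b·K_d/n = 1 + 1.70 × 0.20/0.25 = 2.360.
Sorption retards both mechanisms: v_R = v/R = 0.2691 m/day, D_R = D/R = 0.01610 m²/day.
Peak time from v_R²t² + 2D_R t − x² = 0: t = (√(D_R² + v_R²x²) − D_R)/v_R².
√(D_R² + v_R²x²) = √(0.01610² + 0.2691² × 36.5²) = 9.822; v_R² = 0.07241.
t = (9.822 − 0.01610)/0.07241 = 135 days.

135 days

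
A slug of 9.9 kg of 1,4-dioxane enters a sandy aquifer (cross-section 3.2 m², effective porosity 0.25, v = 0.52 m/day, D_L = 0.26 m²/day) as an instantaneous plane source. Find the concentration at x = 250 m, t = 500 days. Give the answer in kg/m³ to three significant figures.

For an instantaneous plane source, C(x,t) = M/(n_e·A·√(4πDt)) · exp(−(x−vt)²/(4Dt)), with n_e·A the pore (flow) area.
Plume center vt = 0.52 × 500 = 260 m, so the well at 250 m is 10 m upgradient of the peak.
√(4πDt) = 40.42 m, giving peak height M/(n_e·A·√(4πDt)) = 9.9/(0.25 × 3.2 × 40.42) = 0.3062 kg/m³.
(x−vt)²/(4Dt) = (-10)²/(4 × 0.26 × 500) = 0.1923; exp(−0.1923) = 0.8251.
C = 0.3062 × 0.8251 = 0.253 kg/m³.

0.253 kg/m³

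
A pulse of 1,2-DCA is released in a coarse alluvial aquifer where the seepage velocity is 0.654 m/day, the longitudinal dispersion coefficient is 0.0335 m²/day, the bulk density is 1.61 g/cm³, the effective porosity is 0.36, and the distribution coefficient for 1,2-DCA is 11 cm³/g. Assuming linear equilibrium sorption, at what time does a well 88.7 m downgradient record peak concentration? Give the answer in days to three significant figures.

Retardation factor R = 1 + ρ_b·K_d/n = 1 + 1.61 × 11/0.36 = 50.19.
Sorption retards both mechanisms: v_R = v/R = 0.01303 m/day, D_R = D/R = 0.0006675 m²/day.
Peak time from v_R²t² + 2D_R t − x² = 0: t = (√(D_R² + v_R²x²) − D_R)/v_R².
√(D_R² + v_R²x²) = √(0.0006675² + 0.01303² × 88.7²) = 1.156; v_R² = 0.0001698.
t = (1.156 − 0.0006675)/0.0001698 = 6800 days.

6800 days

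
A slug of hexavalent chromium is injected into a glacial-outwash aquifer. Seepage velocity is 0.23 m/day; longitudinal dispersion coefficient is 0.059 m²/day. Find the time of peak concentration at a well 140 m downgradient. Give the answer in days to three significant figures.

For the 1D instantaneous-source solution, setting ∂C/∂t = 0 at fixed x gives v²t² + 2Dt − x² = 0, so t = (√(D² + v²x²) − D)/v².
√(D² + v²x²) = √(0.059² + 0.23² × 140²) = 32.20; v² = 0.0529.
t = (32.20 − 0.059)/0.0529 = 608 days (vs. the pure-advection estimate x/v = 609 d).

608 days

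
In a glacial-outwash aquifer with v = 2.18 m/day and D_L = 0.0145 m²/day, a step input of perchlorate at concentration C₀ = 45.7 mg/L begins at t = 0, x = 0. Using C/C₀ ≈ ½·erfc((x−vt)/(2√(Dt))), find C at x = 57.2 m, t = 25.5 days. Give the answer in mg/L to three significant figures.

For a continuous step input, C/C₀ ≈ ½·erfc((x−vt)/(2√(Dt))).
vt = 2.18 × 25.5 = 55.59 m and 2√(Dt) = 2√(0.0145 × 25.5) = 1.216 m.
Argument (x−vt)/(2√(Dt)) = (57.2 − 55.59)/1.216 = 1.324; ½·erfc(1.324) = 0.03057.
C = 45.7 × 0.03057 = 1.40 mg/L.

1.40 mg/L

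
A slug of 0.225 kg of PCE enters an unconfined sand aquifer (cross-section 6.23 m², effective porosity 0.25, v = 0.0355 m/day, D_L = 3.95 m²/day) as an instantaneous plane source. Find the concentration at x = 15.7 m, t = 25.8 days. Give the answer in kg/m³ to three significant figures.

0.00236 kg/m³

For an instantaneous plane source, C(x,t) = M/(n_e·A·√(4πDt)) · exp(−(x−vt)²/(4Dt)), with n_e·A the pore (flow) area.
Plume center vt = 0.0355 × 25.8 = 0.9159 m, so the well at 15.7 m is 14.7841 m downgradient of the peak.
√(4πDt) = 35.79 m, giving peak height M/(n_e·A·√(4πDt)) = 0.225/(0.25 × 6.23 × 35.79) = 0.004036 kg/m³.
(x−vt)²/(4Dt) = (14.7841)²/(4 × 3.95 × 25.8) = 0.5362; exp(−0.5362) = 0.5850.
C = 0.004036 × 0.5850 = 0.00236 kg/m³.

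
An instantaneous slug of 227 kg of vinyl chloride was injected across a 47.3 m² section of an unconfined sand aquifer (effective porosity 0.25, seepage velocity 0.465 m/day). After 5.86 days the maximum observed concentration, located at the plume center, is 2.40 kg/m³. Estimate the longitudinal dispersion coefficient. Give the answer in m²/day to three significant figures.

At the plume center C_max = M/(n_e·A·√(4πDt)), so D = M²/(4πt·(n_e·A·C_max)²).
n_e·A·C_max = 0.25 × 47.3 × 2.40 = 28.38 kg/m.
D = 227²/(4π × 5.86 × 28.38²) = 0.869 m²/day.

0.869 m²/day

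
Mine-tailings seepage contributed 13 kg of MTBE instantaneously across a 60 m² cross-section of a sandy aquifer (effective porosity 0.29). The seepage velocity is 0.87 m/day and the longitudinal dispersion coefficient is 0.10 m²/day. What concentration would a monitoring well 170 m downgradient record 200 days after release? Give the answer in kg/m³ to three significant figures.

0.0386 kg/m³

For an instantaneous plane source, C(x,t) = M/(n_e·A·√(4πDt)) · exp(−(x−vt)²/(4Dt)), with n_e·A the pore (flow) area.
Plume center vt = 0.87 × 200 = 174 m, so the well at 170 m is 4 m upgradient of the peak.
√(4πDt) = 15.85 m, giving peak height M/(n_e·A·√(4πDt)) = 13/(0.29 × 60 × 15.85) = 0.04714 kg/m³.
(x−vt)²/(4Dt) = (-4)²/(4 × 0.10 × 200) = 0.2000; exp(−0.2000) = 0.8187.
C = 0.04714 × 0.8187 = 0.0386 kg/m³.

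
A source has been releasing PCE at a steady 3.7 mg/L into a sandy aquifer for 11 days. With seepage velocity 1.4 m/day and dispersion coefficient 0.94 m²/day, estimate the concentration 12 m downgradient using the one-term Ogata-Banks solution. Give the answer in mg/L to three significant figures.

2.86 mg/L

For a continuous step input, C/C₀ ≈ ½·erfc((x−vt)/(2√(Dt))).
vt = 1.4 × 11 = 15.4 m and 2√(Dt) = 2√(0.94 × 11) = 6.431 m.
Argument (x−vt)/(2√(Dt)) = (12 − 15.4)/6.431 = -0.5287; ½·erfc(-0.5287) = 0.7727.
C = 3.7 × 0.7727 = 2.86 mg/L.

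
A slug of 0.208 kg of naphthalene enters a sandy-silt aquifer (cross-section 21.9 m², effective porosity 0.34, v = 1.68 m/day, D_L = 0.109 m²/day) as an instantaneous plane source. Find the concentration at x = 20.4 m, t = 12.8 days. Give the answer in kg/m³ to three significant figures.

For an instantaneous plane source, C(x,t) = M/(n_e·A·√(4πDt)) · exp(−(x−vt)²/(4Dt)), with n_e·A the pore (flow) area.
Plume center vt = 1.68 × 12.8 = 21.504 m, so the well at 20.4 m is 1.104 m upgradient of the peak.
√(4πDt) = 4.187 m, giving peak height M/(n_e·A·√(4πDt)) = 0.208/(0.34 × 21.9 × 4.187) = 0.006672 kg/m³.
(x−vt)²/(4Dt) = (-1.104)²/(4 × 0.109 × 12.8) = 0.2184; exp(−0.2184) = 0.8038.
C = 0.006672 × 0.8038 = 0.00536 kg/m³.

0.00536 kg/m³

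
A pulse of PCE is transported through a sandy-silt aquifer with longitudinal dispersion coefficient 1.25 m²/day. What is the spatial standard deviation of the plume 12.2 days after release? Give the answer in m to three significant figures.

Dispersive spreading gives a Gaussian with σ² = 2Dt; advection only shifts the center.
σ = √(2 × 1.25 × 12.2) = 5.52 m.

5.52 m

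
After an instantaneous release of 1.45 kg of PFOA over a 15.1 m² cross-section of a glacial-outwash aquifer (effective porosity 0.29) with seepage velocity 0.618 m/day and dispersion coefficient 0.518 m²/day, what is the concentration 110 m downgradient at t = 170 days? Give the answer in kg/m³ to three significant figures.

For an instantaneous plane source, C(x,t) = M/(n_e·A·√(4πDt)) · exp(−(x−vt)²/(4Dt)), with n_e·A the pore (flow) area.
Plume center vt = 0.618 × 170 = 105.06 m, so the well at 110 m is 4.94 m downgradient of the peak.
√(4πDt) = 33.27 m, giving peak height M/(n_e·A·√(4πDt)) = 1.45/(0.29 × 15.1 × 33.27) = 0.009953 kg/m³.
(x−vt)²/(4Dt) = (4.94)²/(4 × 0.518 × 170) = 0.06928; exp(−0.06928) = 0.9331.
C = 0.009953 × 0.9331 = 0.00929 kg/m³.

0.00929 kg/m³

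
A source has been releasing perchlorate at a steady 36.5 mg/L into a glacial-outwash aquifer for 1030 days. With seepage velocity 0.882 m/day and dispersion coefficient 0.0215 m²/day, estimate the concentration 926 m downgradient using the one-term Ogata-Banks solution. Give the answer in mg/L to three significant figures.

0.153 mg/L

For a continuous step input, C/C₀ ≈ ½·erfc((x−vt)/(2√(Dt))).
vt = 0.882 × 1030 = 908.46 m and 2√(Dt) = 2√(0.0215 × 1030) = 9.412 m.
Argument (x−vt)/(2√(Dt)) = (926 − 908.46)/9.412 = 1.864; ½·erfc(1.864) = 0.004193.
C = 36.5 × 0.004193 = 0.153 mg/L.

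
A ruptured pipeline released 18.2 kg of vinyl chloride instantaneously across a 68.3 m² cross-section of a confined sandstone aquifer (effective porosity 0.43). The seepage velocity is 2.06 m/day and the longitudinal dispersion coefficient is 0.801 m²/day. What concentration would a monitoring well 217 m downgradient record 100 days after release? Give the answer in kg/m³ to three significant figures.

0.0134 kg/m³

For an instantaneous plane source, C(x,t) = M/(n_e·A·√(4πDt)) · exp(−(x−vt)²/(4Dt)), with n_e·A the pore (flow) area.
Plume center vt = 2.06 × 100 = 206 m, so the well at 217 m is 11 m downgradient of the peak.
√(4πDt) = 31.73 m, giving peak height M/(n_e·A·√(4πDt)) = 18.2/(0.43 × 68.3 × 31.73) = 0.01953 kg/m³.
(x−vt)²/(4Dt) = (11)²/(4 × 0.801 × 100) = 0.3777; exp(−0.3777) = 0.6854.
C = 0.01953 × 0.6854 = 0.0134 kg/m³.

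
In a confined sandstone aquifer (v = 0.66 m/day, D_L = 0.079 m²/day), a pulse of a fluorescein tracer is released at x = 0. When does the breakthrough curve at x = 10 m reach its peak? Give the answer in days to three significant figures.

For the 1D instantaneous-source solution, setting ∂C/∂t = 0 at fixed x gives v²t² + 2Dt − x² = 0, so t = (√(D² + v²x²) − D)/v².
√(D² + v²x²) = √(0.079² + 0.66² × 10²) = 6.600; v² = 0.4356.
t = (6.600 − 0.079)/0.4356 = 15.0 days (vs. the pure-advection estimate x/v = 15.2 d).

15.0 days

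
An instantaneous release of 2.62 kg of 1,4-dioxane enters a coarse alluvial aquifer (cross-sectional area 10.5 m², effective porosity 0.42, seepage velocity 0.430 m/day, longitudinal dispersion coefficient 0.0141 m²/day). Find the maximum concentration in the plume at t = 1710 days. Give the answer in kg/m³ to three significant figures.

The peak of an instantaneous 1D plume sits at x = vt; there the Gaussian factor is 1 and C_max = M/(n_e·A·√(4πDt)), where n_e·A is the pore area the mass is dissolved in.
√(4πDt) = √(4π × 0.0141 × 1710) = 17.41 m, so C_max = 2.62/(0.42 × 10.5 × 17.41) = 0.0341 kg/m³.

0.0341 kg/m³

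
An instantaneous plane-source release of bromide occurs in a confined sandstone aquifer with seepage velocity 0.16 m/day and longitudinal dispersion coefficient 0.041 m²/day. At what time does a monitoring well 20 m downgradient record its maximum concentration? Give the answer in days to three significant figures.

123 days

For the 1D instantaneous-source solution, setting ∂C/∂t = 0 at fixed x gives v²t² + 2Dt − x² = 0, so t = (√(D² + v²x²) − D)/v².
√(D² + v²x²) = √(0.041² + 0.16² × 20²) = 3.200; v² = 0.0256.
t = (3.200 − 0.041)/0.0256 = 123 days (vs. the pure-advection estimate x/v = 125 d).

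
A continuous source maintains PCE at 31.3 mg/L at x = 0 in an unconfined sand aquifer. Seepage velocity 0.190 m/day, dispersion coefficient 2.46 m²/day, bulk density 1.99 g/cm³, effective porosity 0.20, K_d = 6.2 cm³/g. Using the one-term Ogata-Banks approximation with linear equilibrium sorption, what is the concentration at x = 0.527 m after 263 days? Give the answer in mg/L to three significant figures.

Retardation factor R = 1 + ρ_b·K_d/n = 1 + 1.99 × 6.2/0.20 = 62.69.
Sorption retards both mechanisms: v_R = v/R = 0.003031 m/day, D_R = D/R = 0.03924 m²/day.
v_R·t = 0.003031 × 263 = 0.797153 m; 2√(D_R t) = 6.425 m; argument = (0.527 − 0.797153)/6.425 = -0.04205.
C = C₀ × ½·erfc(-0.04205) = 31.3 × 0.5237 = 16.4 mg/L.

16.4 mg/L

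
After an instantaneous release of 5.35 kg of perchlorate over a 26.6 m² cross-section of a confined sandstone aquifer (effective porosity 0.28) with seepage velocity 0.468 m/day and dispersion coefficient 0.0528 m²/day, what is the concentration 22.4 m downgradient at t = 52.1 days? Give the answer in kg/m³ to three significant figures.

0.0855 kg/m³

For an instantaneous plane source, C(x,t) = M/(n_e·A·√(4πDt)) · exp(−(x−vt)²/(4Dt)), with n_e·A the pore (flow) area.
Plume center vt = 0.468 × 52.1 = 24.3828 m, so the well at 22.4 m is 1.9828 m upgradient of the peak.
√(4πDt) = 5.880 m, giving peak height M/(n_e·A·√(4πDt)) = 5.35/(0.28 × 26.6 × 5.880) = 0.1222 kg/m³.
(x−vt)²/(4Dt) = (-1.9828)²/(4 × 0.0528 × 52.1) = 0.3573; exp(−0.3573) = 0.6996.
C = 0.1222 × 0.6996 = 0.0855 kg/m³.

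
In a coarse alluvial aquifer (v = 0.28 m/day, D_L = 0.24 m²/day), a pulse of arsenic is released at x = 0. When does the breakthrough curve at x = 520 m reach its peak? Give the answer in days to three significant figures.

1850 days

For the 1D instantaneous-source solution, setting ∂C/∂t = 0 at fixed x gives v²t² + 2Dt − x² = 0, so t = (√(D² + v²x²) − D)/v².
√(D² + v²x²) = √(0.24² + 0.28² × 520²) = 145.6; v² = 0.0784.
t = (145.6 − 0.24)/0.0784 = 1850 days (vs. the pure-advection estimate x/v = 1860 d).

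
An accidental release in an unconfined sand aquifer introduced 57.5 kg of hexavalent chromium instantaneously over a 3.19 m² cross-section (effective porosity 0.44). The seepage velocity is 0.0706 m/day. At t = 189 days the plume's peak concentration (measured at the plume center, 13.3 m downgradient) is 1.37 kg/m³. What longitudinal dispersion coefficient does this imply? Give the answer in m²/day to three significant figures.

At the plume center C_max = M/(n_e·A·√(4πDt)), so D = M²/(4πt·(n_e·A·C_max)²).
n_e·A·C_max = 0.44 × 3.19 × 1.37 = 1.923 kg/m.
D = 57.5²/(4π × 189 × 1.923²) = 0.376 m²/day.

0.376 m²/day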